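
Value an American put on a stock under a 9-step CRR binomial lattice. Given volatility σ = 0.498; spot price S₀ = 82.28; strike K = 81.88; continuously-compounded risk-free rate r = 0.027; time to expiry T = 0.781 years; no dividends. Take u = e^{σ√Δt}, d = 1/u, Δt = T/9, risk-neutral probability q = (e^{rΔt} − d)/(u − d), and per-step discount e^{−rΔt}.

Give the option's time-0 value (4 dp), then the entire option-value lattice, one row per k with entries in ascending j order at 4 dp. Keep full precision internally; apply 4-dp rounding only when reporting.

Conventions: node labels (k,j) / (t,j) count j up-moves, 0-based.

price = 13.6697
tree:
13.6697
18.2219 8.6322
23.6243 12.2537 4.6136
29.7018 16.9257 7.0748 1.8762
36.1240 22.6468 10.5935 3.1635 0.4418
42.3673 29.2055 15.4038 5.2514 0.8377 0.0000
47.7587 36.1240 21.5915 8.5408 1.5883 0.0000 0.0000
52.4145 42.3673 28.8942 13.5087 3.0116 0.0000 0.0000 0.0000
56.4350 47.7587 36.1240 20.5220 5.7102 0.0000 0.0000 0.0000 0.0000
59.9069 52.4145 42.3673 28.8942 10.8269 0.0000 0.0000 0.0000 0.0000 0.0000

Δt=0.08678, u=1.15801, d=0.86355, q=0.47136, disc=e^(-rΔt)=0.99766
k=9 terminal: V=max(K-S,0) → 59.9069 52.4145 42.3673 28.8942 10.8269 0.0000 0.0000 0.0000 0.0000 0.0000
k=8: j=0 S=25.4450 intr=56.4350 cont=56.2434 V=56.4350[EX]; j=1 S=34.1213 intr=47.7587 cont=47.5671 V=47.7587[EX]; j=2 S=45.7560 intr=36.1240 cont=35.9324 V=36.1240[EX]; j=3 S=61.3580 intr=20.5220 cont=20.3304 V=20.5220[EX]; j=4 S=82.2800 intr=0.0000 cont=5.7102 V=5.7102[hold]; j=5 S=110.3360 intr=0.0000 cont=0.0000 V=0.0000[hold]; j=6 S=147.9586 intr=0.0000 cont=0.0000 V=0.0000[hold]; j=7 S=198.4099 intr=0.0000 cont=0.0000 V=0.0000[hold]; j=8 S=266.0642 intr=0.0000 cont=0.0000 V=0.0000[hold]
k=7: j=0 S=29.4655 intr=52.4145 cont=52.2229 V=52.4145[EX]; j=1 S=39.5127 intr=42.3673 cont=42.1757 V=42.3673[EX]; j=2 S=52.9858 intr=28.8942 cont=28.7025 V=28.8942[EX]; j=3 S=71.0531 intr=10.8269 cont=13.5087 V=13.5087[hold]; j=4 S=95.2809 intr=0.0000 cont=3.0116 V=3.0116[hold]; j=5 S=127.7700 intr=0.0000 cont=0.0000 V=0.0000[hold]; j=6 S=171.3373 intr=0.0000 cont=0.0000 V=0.0000[hold]; j=7 S=229.7602 intr=0.0000 cont=0.0000 V=0.0000[hold]
k=6: j=0 S=34.1213 intr=47.7587 cont=47.5671 V=47.7587[EX]; j=1 S=45.7560 intr=36.1240 cont=35.9324 V=36.1240[EX]; j=2 S=61.3580 intr=20.5220 cont=21.5915 V=21.5915[hold]; j=3 S=82.2800 intr=0.0000 cont=8.5408 V=8.5408[hold]; j=4 S=110.3360 intr=0.0000 cont=1.5883 V=1.5883[hold]; j=5 S=147.9586 intr=0.0000 cont=0.0000 V=0.0000[hold]; j=6 S=198.4099 intr=0.0000 cont=0.0000 V=0.0000[hold]
k=5: j=0 S=39.5127 intr=42.3673 cont=42.1757 V=42.3673[EX]; j=1 S=52.9858 intr=28.8942 cont=29.2055 V=29.2055[hold]; j=2 S=71.0531 intr=10.8269 cont=15.4038 V=15.4038[hold]; j=3 S=95.2809 intr=0.0000 cont=5.2514 V=5.2514[hold]; j=4 S=127.7700 intr=0.0000 cont=0.8377 V=0.8377[hold]; j=5 S=171.3373 intr=0.0000 cont=0.0000 V=0.0000[hold]
k=4: j=0 S=45.7560 intr=36.1240 cont=36.0788 V=36.1240[EX]; j=1 S=61.3580 intr=20.5220 cont=22.6468 V=22.6468[hold]; j=2 S=82.2800 intr=0.0000 cont=10.5935 V=10.5935[hold]; j=3 S=110.3360 intr=0.0000 cont=3.1635 V=3.1635[hold]; j=4 S=147.9586 intr=0.0000 cont=0.4418 V=0.4418[hold]
k=3: j=0 S=52.9858 intr=28.8942 cont=29.7018 V=29.7018[hold]; j=1 S=71.0531 intr=10.8269 cont=16.9257 V=16.9257[hold]; j=2 S=95.2809 intr=0.0000 cont=7.0748 V=7.0748[hold]; j=3 S=127.7700 intr=0.0000 cont=1.8762 V=1.8762[hold]
k=2: j=0 S=61.3580 intr=20.5220 cont=23.6243 V=23.6243[hold]; j=1 S=82.2800 intr=0.0000 cont=12.2537 V=12.2537[hold]; j=2 S=110.3360 intr=0.0000 cont=4.6136 V=4.6136[hold]
k=1: j=0 S=71.0531 intr=10.8269 cont=18.2219 V=18.2219[hold]; j=1 S=95.2809 intr=0.0000 cont=8.6322 V=8.6322[hold]
k=0: j=0 S=82.2800 intr=0.0000 cont=13.6697 V=13.6697[hold]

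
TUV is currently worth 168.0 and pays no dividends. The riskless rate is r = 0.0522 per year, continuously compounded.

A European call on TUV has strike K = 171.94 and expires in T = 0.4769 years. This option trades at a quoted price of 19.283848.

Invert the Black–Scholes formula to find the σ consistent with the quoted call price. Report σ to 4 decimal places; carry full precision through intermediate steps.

At σ = 0.4153 the Black–Scholes value reproduces the quote:
σ√T = 0.4153·√0.4769 = 0.286798
d₁ = (ln(S/K) + (r+σ²/2)T) / (σ√T) = (ln(168.0/171.94) + (0.0522+0.4153²/2)·0.4769) / 0.286798 = (-0.023182 + 0.066021) / 0.286798 = 0.149370
d₂ = d₁ − σ√T = 0.149370 − 0.286798 = -0.137427
e^{−rT} = 0.975413
N(d₁) = 0.559369,  N(d₂) = 0.445346
V = S·N(d₁) − K·e^{−rT}·N(d₂) = 93.974033 − 74.690185 = 19.283848 (the quoted price), and the Black–Scholes price is strictly increasing in σ, so σ is unique

sigma = 0.4153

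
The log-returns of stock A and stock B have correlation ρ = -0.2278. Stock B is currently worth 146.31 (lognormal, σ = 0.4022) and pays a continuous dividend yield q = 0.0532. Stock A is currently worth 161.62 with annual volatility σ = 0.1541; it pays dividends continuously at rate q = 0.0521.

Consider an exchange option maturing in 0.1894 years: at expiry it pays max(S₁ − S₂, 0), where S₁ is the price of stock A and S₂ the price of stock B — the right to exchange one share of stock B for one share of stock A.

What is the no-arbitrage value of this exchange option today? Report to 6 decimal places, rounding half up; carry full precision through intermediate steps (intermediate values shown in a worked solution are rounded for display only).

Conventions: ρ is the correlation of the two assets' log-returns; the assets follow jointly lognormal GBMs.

σ_eff = √(σ₁² + σ₂² − 2ρσ₁σ₂) = √(0.1541² + 0.4022² − 2·-0.2278·0.1541·0.4022) = 0.462330
d₁ = (ln(S₁/S₂) + (q₂ − q₁ + σ_eff²/2)T) / (σ_eff√T) = (ln(161.62/146.31) + (0.0532 − 0.0521 + 0.106875)·0.1894) / 0.201207 = 0.596256
d₂ = d₁ − σ_eff√T = 0.596256 − 0.201207 = 0.395049
N(d₁) = 0.724498,  N(d₂) = 0.653597
V = S₁·e^{−q₁T}·N(d₁) − S₂·e^{−q₂T}·N(d₂) = 115.943576 − 94.669020 = 21.274556
Key observation: no risk-free rate is needed — with the second asset as numeraire the exchange option is a call on the ratio S₁/S₂, and r cancels out of the value.

exchange price = 21.274556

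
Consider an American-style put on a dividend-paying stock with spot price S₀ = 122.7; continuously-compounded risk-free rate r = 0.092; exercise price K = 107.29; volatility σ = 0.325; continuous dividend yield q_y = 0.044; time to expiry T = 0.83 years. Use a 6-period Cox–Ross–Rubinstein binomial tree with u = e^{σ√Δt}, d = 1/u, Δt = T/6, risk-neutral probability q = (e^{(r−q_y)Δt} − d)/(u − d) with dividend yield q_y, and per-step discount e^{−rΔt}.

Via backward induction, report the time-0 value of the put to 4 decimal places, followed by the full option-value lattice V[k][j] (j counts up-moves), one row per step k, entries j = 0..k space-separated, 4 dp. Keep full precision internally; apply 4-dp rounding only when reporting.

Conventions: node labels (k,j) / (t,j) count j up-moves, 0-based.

price = 6.1320
tree:
6.1320
9.7490 2.6337
15.0423 4.6495 0.6639
22.3487 8.0442 1.3377 0.0000
31.6314 13.5410 2.6951 0.0000 0.0000
40.2457 21.9103 5.4299 0.0000 0.0000 0.0000
47.8793 31.6314 10.9401 0.0000 0.0000 0.0000 0.0000

params: Δt=0.13833 u=1.12849 d=0.88614 q=0.49731 e^(-rΔt)=0.98735
t_6 payoffs: 47.8793 31.6314 10.9401 0.0000 0.0000 0.0000 0.0000
k=5: node(5,0) S=67.0443 payoff=40.2457 vs cont=39.2958 → 40.2457 [stop]  node(5,1) S=85.3797 payoff=21.9103 vs cont=21.0716 → 21.9103 [stop]  node(5,2) S=108.7296 payoff=0.0000 vs cont=5.4299 → 5.4299 [wait]  node(5,3) S=138.4654 payoff=0.0000 vs cont=0.0000 → 0.0000 [wait]  node(5,4) S=176.3333 payoff=0.0000 vs cont=0.0000 → 0.0000 [wait]  node(5,5) S=224.5575 payoff=0.0000 vs cont=0.0000 → 0.0000 [wait]
k=4: node(4,0) S=75.6586 payoff=31.6314 vs cont=30.7337 → 31.6314 [stop]  node(4,1) S=96.3499 payoff=10.9401 vs cont=13.5410 → 13.5410 [wait]  node(4,2) S=122.7000 payoff=0.0000 vs cont=2.6951 → 2.6951 [wait]  node(4,3) S=156.2564 payoff=0.0000 vs cont=0.0000 → 0.0000 [wait]  node(4,4) S=198.9898 payoff=0.0000 vs cont=0.0000 → 0.0000 [wait]
k=3: node(3,0) S=85.3797 payoff=21.9103 vs cont=22.3487 → 22.3487 [wait]  node(3,1) S=108.7296 payoff=0.0000 vs cont=8.0442 → 8.0442 [wait]  node(3,2) S=138.4654 payoff=0.0000 vs cont=1.3377 → 1.3377 [wait]  node(3,3) S=176.3333 payoff=0.0000 vs cont=0.0000 → 0.0000 [wait]
k=2: node(2,0) S=96.3499 payoff=10.9401 vs cont=15.0423 → 15.0423 [wait]  node(2,1) S=122.7000 payoff=0.0000 vs cont=4.6495 → 4.6495 [wait]  node(2,2) S=156.2564 payoff=0.0000 vs cont=0.6639 → 0.6639 [wait]
k=1: node(1,0) S=108.7296 payoff=0.0000 vs cont=9.7490 → 9.7490 [wait]  node(1,1) S=138.4654 payoff=0.0000 vs cont=2.6337 → 2.6337 [wait]
k=0: node(0,0) S=122.7000 payoff=0.0000 vs cont=6.1320 → 6.1320 [wait]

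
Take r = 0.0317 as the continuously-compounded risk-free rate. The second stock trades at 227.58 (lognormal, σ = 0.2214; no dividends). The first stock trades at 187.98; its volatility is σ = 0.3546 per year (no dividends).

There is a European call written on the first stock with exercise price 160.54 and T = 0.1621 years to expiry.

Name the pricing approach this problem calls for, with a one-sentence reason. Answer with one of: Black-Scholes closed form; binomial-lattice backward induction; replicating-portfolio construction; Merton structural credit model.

Key observation: everything needed for the exact continuous-time valuation of the European call on the first stock (strike 160.54) is given, and no feature rules the closed form out.

framework: Black-Scholes closed form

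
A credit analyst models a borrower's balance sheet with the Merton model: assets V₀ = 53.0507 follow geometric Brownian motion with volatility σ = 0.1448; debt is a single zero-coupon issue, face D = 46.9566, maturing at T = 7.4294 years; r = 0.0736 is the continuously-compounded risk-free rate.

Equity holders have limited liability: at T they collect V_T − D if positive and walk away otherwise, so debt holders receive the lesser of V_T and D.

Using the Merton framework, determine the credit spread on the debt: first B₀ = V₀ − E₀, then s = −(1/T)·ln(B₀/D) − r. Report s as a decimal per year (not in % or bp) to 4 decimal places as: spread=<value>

Apply the equity-as-call identities (strike 46.9566, horizon 7.4294 years):
d₁ = [ln(V₀/D) + (r + σ²/2)T] / (σ√T)
   = [ln(53.0507/46.9566) + (0.0736 + 0.5·0.1448²)·7.4294] / (0.1448·√7.4294)
   = [0.122024 + 0.624690] / 0.394680 = 1.891948
d₂ = d₁ − σ√T = 1.891948 − 0.394680 = 1.497267
N(d₁) = 0.970751,  N(d₂) = 0.932838,  e^(−rT) = 0.578797
E₀ = V₀·N(d₁) − D·e^(−rT)·N(d₂)
   = 53.0507·0.970751 − 46.9566·0.578797·0.932838 = 26.146039
B₀ = V₀ − E₀ = 53.0507 − 26.146039 = 26.904661
spread = −(1/T)·ln(B₀/D) − r = −(1/7.4294)·ln(26.904661/46.9566) − 0.0736 = 0.00136221

spread=0.0014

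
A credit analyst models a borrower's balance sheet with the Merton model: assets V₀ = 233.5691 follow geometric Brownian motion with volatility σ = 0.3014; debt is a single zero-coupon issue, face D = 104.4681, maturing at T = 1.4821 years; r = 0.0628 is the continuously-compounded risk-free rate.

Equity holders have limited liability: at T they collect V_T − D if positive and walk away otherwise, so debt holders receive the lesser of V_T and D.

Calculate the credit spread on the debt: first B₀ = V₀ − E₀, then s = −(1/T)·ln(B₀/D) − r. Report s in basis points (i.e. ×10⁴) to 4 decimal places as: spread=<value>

With assets at 233.5691 and a single debt payment of 104.4681 at 1.4821 years:
d₁ = [ln(V₀/D) + (r + σ²/2)T] / (σ√T)
   = [ln(233.5691/104.4681) + (0.0628 + 0.5·0.3014²)·1.4821] / (0.3014·√1.4821)
   = [0.804596 + 0.160394] / 0.366929 = 2.629911
d₂ = d₁ − σ√T = 2.629911 − 0.366929 = 2.262982
N(d₁) = 0.995730,  N(d₂) = 0.988182,  e^(−rT) = 0.911124
E₀ = V₀·N(d₁) − D·e^(−rT)·N(d₂)
   = 233.5691·0.995730 − 104.4681·0.911124·0.988182 = 138.513160
B₀ = V₀ − E₀ = 233.5691 − 138.513160 = 95.055940
spread = −(1/T)·ln(B₀/D) − r = −(1/1.4821)·ln(95.055940/104.4681) − 0.0628 = 0.00090434
in basis points: 0.00090434 × 10⁴ = 9.0434 bp

spread=9.0434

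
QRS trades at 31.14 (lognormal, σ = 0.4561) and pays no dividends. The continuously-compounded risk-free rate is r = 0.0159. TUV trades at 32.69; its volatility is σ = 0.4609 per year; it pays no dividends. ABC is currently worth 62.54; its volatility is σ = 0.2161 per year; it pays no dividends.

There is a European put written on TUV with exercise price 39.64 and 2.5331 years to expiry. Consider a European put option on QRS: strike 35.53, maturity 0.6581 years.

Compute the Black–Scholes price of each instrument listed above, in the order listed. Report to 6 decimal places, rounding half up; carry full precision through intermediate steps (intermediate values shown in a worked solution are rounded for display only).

[TUV put K=39.64]
σ√T = 0.4609·√2.5331 = 0.733555
d₁ = (ln(S/K) + (r+σ²/2)T) / (σ√T) = (ln(32.69/39.64) + (0.0159+0.4609²/2)·2.5331) / 0.733555 = (-0.192769 + 0.309328) / 0.733555 = 0.158895
d₂ = d₁ − σ√T = 0.158895 − 0.733555 = -0.574660
e^{−rT} = 0.960524
N(−d₁) = 0.436876,  N(−d₂) = 0.717239
price = K·e^{−rT}·N(−d₂) − S·N(−d₁) = 27.309012 − 14.281466 = 13.027547
[QRS put K=35.53]
σ√T = 0.4561·√0.6581 = 0.370004
d₁ = (ln(S/K) + (r+σ²/2)T) / (σ√T) = (ln(31.14/35.53) + (0.0159+0.4561²/2)·0.6581) / 0.370004 = (-0.131884 + 0.078915) / 0.370004 = -0.143158
d₂ = d₁ − σ√T = -0.143158 − 0.370004 = -0.513162
e^{−rT} = 0.989591
N(−d₁) = 0.556917,  N(−d₂) = 0.696081
price = K·e^{−rT}·N(−d₂) − S·N(−d₁) = 24.474319 − 17.342409 = 7.131910

price(TUV put K=39.64) = 13.027547
price(QRS put K=35.53) = 7.131910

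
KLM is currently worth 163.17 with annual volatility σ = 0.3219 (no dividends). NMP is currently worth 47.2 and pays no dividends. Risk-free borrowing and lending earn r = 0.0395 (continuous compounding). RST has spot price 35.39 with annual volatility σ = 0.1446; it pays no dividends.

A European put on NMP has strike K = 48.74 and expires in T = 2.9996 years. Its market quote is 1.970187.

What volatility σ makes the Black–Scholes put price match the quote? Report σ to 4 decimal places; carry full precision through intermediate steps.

At σ = 0.1151 the Black–Scholes value reproduces the quote:
σ√T = 0.1151·√2.9996 = 0.199346
d₁ = (ln(S/K) + (r+σ²/2)T) / (σ√T) = (ln(47.2/48.74) + (0.0395+0.1151²/2)·2.9996) / 0.199346 = (-0.032106 + 0.138354) / 0.199346 = 0.532981
d₂ = d₁ − σ√T = 0.532981 − 0.199346 = 0.333635
e^{−rT} = 0.888266
N(−d₁) = 0.297024,  N(−d₂) = 0.369328
V = K·e^{−rT}·N(−d₂) − S·N(−d₁) = 15.989697 − 14.019510 = 1.970187 (equal to the quote); since ∂V/∂σ > 0 for all σ, the implied volatility is unique

sigma = 0.1151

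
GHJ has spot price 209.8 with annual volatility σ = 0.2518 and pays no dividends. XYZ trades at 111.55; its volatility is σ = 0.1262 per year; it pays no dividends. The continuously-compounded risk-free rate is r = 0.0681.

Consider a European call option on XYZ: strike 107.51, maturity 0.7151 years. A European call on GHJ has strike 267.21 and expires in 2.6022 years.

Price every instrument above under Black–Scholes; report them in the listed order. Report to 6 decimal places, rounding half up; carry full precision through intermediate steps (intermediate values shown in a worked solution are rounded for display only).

[XYZ call K=107.51]
σ√T = 0.1262·√0.7151 = 0.106719
d₁ = (ln(S/K) + (r+σ²/2)T) / (σ√T) = (ln(111.55/107.51) + (0.0681+0.1262²/2)·0.7151) / 0.106719 = (0.036889 + 0.054393) / 0.106719 = 0.855346
d₂ = d₁ − σ√T = 0.855346 − 0.106719 = 0.748627
e^{−rT} = 0.952468
N(d₁) = 0.803820,  N(d₂) = 0.772959
price = S·N(d₁) − K·e^{−rT}·N(d₂) = 89.666137 − 79.150895 = 10.515242
[GHJ call K=267.21]
σ√T = 0.2518·√2.6022 = 0.406187
d₁ = (ln(S/K) + (r+σ²/2)T) / (σ√T) = (ln(209.8/267.21) + (0.0681+0.2518²/2)·2.6022) / 0.406187 = (-0.241880 + 0.259704) / 0.406187 = 0.043880
d₂ = d₁ − σ√T = 0.043880 − 0.406187 = -0.362307
e^{−rT} = 0.837604
N(d₁) = 0.517500,  N(d₂) = 0.358561
price = S·N(d₁) − K·e^{−rT}·N(d₂) = 108.571518 − 80.251841 = 28.319677

price(XYZ call K=107.51) = 10.515242
price(GHJ call K=267.21) = 28.319677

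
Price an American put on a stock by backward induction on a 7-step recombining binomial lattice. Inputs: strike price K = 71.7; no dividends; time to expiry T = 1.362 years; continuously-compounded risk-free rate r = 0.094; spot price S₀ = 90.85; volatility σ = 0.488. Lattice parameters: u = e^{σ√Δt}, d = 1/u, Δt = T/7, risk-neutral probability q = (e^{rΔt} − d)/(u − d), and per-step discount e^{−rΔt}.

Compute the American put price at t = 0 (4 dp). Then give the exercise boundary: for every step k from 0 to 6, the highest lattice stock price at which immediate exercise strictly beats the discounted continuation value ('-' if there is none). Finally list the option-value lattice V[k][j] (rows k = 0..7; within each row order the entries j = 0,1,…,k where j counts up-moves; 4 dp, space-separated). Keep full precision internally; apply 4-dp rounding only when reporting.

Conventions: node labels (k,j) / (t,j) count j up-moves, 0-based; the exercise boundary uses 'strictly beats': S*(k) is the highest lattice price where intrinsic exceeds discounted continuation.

Δt=0.19457  u=1.24018  d=0.80633  q=0.48894  discount=0.98188
step 7 (expiry): payoffs max(K−S,0) = 51.5661 40.7331 24.0713 0.0000 0.0000 0.0000 0.0000 0.0000
step 6: (k=6,j=0): S=24.9697, K−S=46.7303, hold=45.4309 ⇒ V=46.7303 exercise | (k=6,j=1): S=38.4046, K−S=33.2954, hold=31.9959 ⇒ V=33.2954 exercise | (k=6,j=2): S=59.0683, K−S=12.6317, hold=12.0790 ⇒ V=12.6317 exercise | (k=6,j=3): S=90.8500, K−S=0.0000, hold=0.0000 ⇒ V=0.0000 continue | (k=6,j=4): S=139.7319, K−S=0.0000, hold=0.0000 ⇒ V=0.0000 continue | (k=6,j=5): S=214.9149, K−S=0.0000, hold=0.0000 ⇒ V=0.0000 continue | (k=6,j=6): S=330.5500, K−S=0.0000, hold=0.0000 ⇒ V=0.0000 continue  boundary S*=59.0683
step 5: (k=5,j=0): S=30.9669, K−S=40.7331, hold=39.4336 ⇒ V=40.7331 exercise | (k=5,j=1): S=47.6287, K−S=24.0713, hold=22.7718 ⇒ V=24.0713 exercise | (k=5,j=2): S=73.2554, K−S=0.0000, hold=6.3386 ⇒ V=6.3386 continue | (k=5,j=3): S=112.6705, K−S=0.0000, hold=0.0000 ⇒ V=0.0000 continue | (k=5,j=4): S=173.2930, K−S=0.0000, hold=0.0000 ⇒ V=0.0000 continue | (k=5,j=5): S=266.5335, K−S=0.0000, hold=0.0000 ⇒ V=0.0000 continue  boundary S*=47.6287
step 4: (k=4,j=0): S=38.4046, K−S=33.2954, hold=31.9959 ⇒ V=33.2954 exercise | (k=4,j=1): S=59.0683, K−S=12.6317, hold=15.1220 ⇒ V=15.1220 continue | (k=4,j=2): S=90.8500, K−S=0.0000, hold=3.1807 ⇒ V=3.1807 continue | (k=4,j=3): S=139.7319, K−S=0.0000, hold=0.0000 ⇒ V=0.0000 continue | (k=4,j=4): S=214.9149, K−S=0.0000, hold=0.0000 ⇒ V=0.0000 continue  boundary S*=38.4046
step 3: (k=3,j=0): S=47.6287, K−S=24.0713, hold=23.9674 ⇒ V=24.0713 exercise | (k=3,j=1): S=73.2554, K−S=0.0000, hold=9.1152 ⇒ V=9.1152 continue | (k=3,j=2): S=112.6705, K−S=0.0000, hold=1.5961 ⇒ V=1.5961 continue | (k=3,j=3): S=173.2930, K−S=0.0000, hold=0.0000 ⇒ V=0.0000 continue  boundary S*=47.6287
step 2: (k=2,j=0): S=59.0683, K−S=12.6317, hold=16.4550 ⇒ V=16.4550 continue | (k=2,j=1): S=90.8500, K−S=0.0000, hold=5.3403 ⇒ V=5.3403 continue | (k=2,j=2): S=139.7319, K−S=0.0000, hold=0.8009 ⇒ V=0.8009 continue  boundary S*=-
step 1: (k=1,j=0): S=73.2554, K−S=0.0000, hold=10.8209 ⇒ V=10.8209 continue | (k=1,j=1): S=112.6705, K−S=0.0000, hold=3.0643 ⇒ V=3.0643 continue  boundary S*=-
step 0: (k=0,j=0): S=90.8500, K−S=0.0000, hold=6.9010 ⇒ V=6.9010 continue  boundary S*=-

price = 6.9010
boundary = - - - 47.6287 38.4046 47.6287 59.0683
tree:
6.9010
10.8209 3.0643
16.4550 5.3403 0.8009
24.0713 9.1152 1.5961 0.0000
33.2954 15.1220 3.1807 0.0000 0.0000
40.7331 24.0713 6.3386 0.0000 0.0000 0.0000
46.7303 33.2954 12.6317 0.0000 0.0000 0.0000 0.0000
51.5661 40.7331 24.0713 0.0000 0.0000 0.0000 0.0000 0.0000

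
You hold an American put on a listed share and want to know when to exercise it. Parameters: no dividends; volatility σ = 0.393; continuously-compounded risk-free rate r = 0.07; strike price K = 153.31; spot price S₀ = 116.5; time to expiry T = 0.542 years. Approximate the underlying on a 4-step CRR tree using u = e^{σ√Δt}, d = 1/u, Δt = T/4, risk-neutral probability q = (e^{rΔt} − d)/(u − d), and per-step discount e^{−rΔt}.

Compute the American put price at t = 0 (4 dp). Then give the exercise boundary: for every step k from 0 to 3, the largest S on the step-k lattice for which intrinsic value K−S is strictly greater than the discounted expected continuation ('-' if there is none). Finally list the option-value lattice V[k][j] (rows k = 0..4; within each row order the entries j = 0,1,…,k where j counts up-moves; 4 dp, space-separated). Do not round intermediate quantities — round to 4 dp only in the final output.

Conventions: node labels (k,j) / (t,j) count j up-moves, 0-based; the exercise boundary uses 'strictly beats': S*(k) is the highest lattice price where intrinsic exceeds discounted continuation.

price = 37.4566
boundary = - 100.8089 116.5000 134.6334
tree:
37.4566
52.5011 22.9320
66.0788 36.8100 9.3108
77.8277 52.5011 18.6766 0.0000
87.9943 66.0788 36.8100 0.0000 0.0000

params: Δt=0.13550 u=1.15565 d=0.86531 q=0.49672 e^(-rΔt)=0.99056
t_4 payoffs: 87.9943 66.0788 36.8100 0.0000 0.0000
t_3: node(3,0) S=75.4823 payoff=77.8277 vs cont=76.3805 → 77.8277 [stop]  node(3,1) S=100.8089 payoff=52.5011 vs cont=51.0538 → 52.5011 [stop]  node(3,2) S=134.6334 payoff=18.6766 vs cont=18.3508 → 18.6766 [stop]  node(3,3) S=179.8072 payoff=0.0000 vs cont=0.0000 → 0.0000 [wait]  ⇒ S*(3)=134.6334
t_2: node(2,0) S=87.2312 payoff=66.0788 vs cont=64.6315 → 66.0788 [stop]  node(2,1) S=116.5000 payoff=36.8100 vs cont=35.3627 → 36.8100 [stop]  node(2,2) S=155.5894 payoff=0.0000 vs cont=9.3108 → 9.3108 [wait]  ⇒ S*(2)=116.5000
t_1: node(1,0) S=100.8089 payoff=52.5011 vs cont=51.0538 → 52.5011 [stop]  node(1,1) S=134.6334 payoff=18.6766 vs cont=22.9320 → 22.9320 [wait]  ⇒ S*(1)=100.8089
t_0: node(0,0) S=116.5000 payoff=36.8100 vs cont=37.4566 → 37.4566 [wait]  ⇒ S*(0)=-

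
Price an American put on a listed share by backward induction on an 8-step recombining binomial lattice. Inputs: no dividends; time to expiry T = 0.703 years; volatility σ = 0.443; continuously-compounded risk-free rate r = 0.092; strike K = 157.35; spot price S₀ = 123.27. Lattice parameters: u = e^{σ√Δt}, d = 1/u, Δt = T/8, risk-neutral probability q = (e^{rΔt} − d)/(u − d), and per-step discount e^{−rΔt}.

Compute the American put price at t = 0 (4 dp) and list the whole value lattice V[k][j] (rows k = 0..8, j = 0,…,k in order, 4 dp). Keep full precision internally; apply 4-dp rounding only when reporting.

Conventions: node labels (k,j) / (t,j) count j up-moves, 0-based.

Δt=0.08787, u=1.14033, d=0.87694, q=0.49803, disc=e^(-rΔt)=0.99195
k=8 terminal: V=max(K-S,0) → 114.2379 101.2886 84.4499 62.5534 34.0800 0.0000 0.0000 0.0000 0.0000
k=7: j=0 S=49.1622 intr=108.1878 cont=106.9208 V=108.1878[EX]; j=1 S=63.9287 intr=93.4213 cont=92.1543 V=93.4213[EX]; j=2 S=83.1305 intr=74.2195 cont=72.9525 V=74.2195[EX]; j=3 S=108.0999 intr=49.2501 cont=47.9832 V=49.2501[EX]; j=4 S=140.5690 intr=16.7810 cont=16.9693 V=16.9693[hold]; j=5 S=182.7908 intr=0.0000 cont=0.0000 V=0.0000[hold]; j=6 S=237.6943 intr=0.0000 cont=0.0000 V=0.0000[hold]; j=7 S=309.0888 intr=0.0000 cont=0.0000 V=0.0000[hold]
k=6: j=0 S=56.0614 intr=101.2886 cont=100.0217 V=101.2886[EX]; j=1 S=72.9001 intr=84.4499 cont=83.1829 V=84.4499[EX]; j=2 S=94.7966 intr=62.5534 cont=61.2864 V=62.5534[EX]; j=3 S=123.2700 intr=34.0800 cont=32.9061 V=34.0800[EX]; j=4 S=160.2957 intr=0.0000 cont=8.4494 V=8.4494[hold]; j=5 S=208.4426 intr=0.0000 cont=0.0000 V=0.0000[hold]; j=6 S=271.0510 intr=0.0000 cont=0.0000 V=0.0000[hold]
k=5: j=0 S=63.9287 intr=93.4213 cont=92.1543 V=93.4213[EX]; j=1 S=83.1305 intr=74.2195 cont=72.9525 V=74.2195[EX]; j=2 S=108.0999 intr=49.2501 cont=47.9832 V=49.2501[EX]; j=3 S=140.5690 intr=16.7810 cont=21.1435 V=21.1435[hold]; j=4 S=182.7908 intr=0.0000 cont=4.2072 V=4.2072[hold]; j=5 S=237.6943 intr=0.0000 cont=0.0000 V=0.0000[hold]
k=4: j=0 S=72.9001 intr=84.4499 cont=83.1829 V=84.4499[EX]; j=1 S=94.7966 intr=62.5534 cont=61.2864 V=62.5534[EX]; j=2 S=123.2700 intr=34.0800 cont=34.9682 V=34.9682[hold]; j=3 S=160.2957 intr=0.0000 cont=12.6063 V=12.6063[hold]; j=4 S=208.4426 intr=0.0000 cont=2.0948 V=2.0948[hold]
k=3: j=0 S=83.1305 intr=74.2195 cont=72.9525 V=74.2195[EX]; j=1 S=108.0999 intr=49.2501 cont=48.4220 V=49.2501[EX]; j=2 S=140.5690 intr=16.7810 cont=23.6393 V=23.6393[hold]; j=3 S=182.7908 intr=0.0000 cont=7.3119 V=7.3119[hold]
k=2: j=0 S=94.7966 intr=62.5534 cont=61.2864 V=62.5534[EX]; j=1 S=123.2700 intr=34.0800 cont=36.2012 V=36.2012[hold]; j=2 S=160.2957 intr=0.0000 cont=15.3828 V=15.3828[hold]
k=1: j=0 S=108.0999 intr=49.2501 cont=49.0311 V=49.2501[EX]; j=1 S=140.5690 intr=16.7810 cont=25.6249 V=25.6249[hold]
k=0: j=0 S=123.2700 intr=34.0800 cont=37.1822 V=37.1822[hold]

price = 37.1822
tree:
37.1822
49.2501 25.6249
62.5534 36.2012 15.3828
74.2195 49.2501 23.6393 7.3119
84.4499 62.5534 34.9682 12.6063 2.0948
93.4213 74.2195 49.2501 21.1435 4.2072 0.0000
101.2886 84.4499 62.5534 34.0800 8.4494 0.0000 0.0000
108.1878 93.4213 74.2195 49.2501 16.9693 0.0000 0.0000 0.0000
114.2379 101.2886 84.4499 62.5534 34.0800 0.0000 0.0000 0.0000 0.0000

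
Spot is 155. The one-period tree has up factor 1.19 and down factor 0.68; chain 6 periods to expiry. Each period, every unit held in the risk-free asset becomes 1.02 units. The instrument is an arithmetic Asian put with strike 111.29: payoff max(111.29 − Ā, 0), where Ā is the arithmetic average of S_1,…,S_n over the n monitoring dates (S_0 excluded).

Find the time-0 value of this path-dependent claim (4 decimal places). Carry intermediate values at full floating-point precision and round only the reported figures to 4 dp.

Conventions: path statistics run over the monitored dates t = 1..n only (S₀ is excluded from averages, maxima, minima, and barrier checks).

Risk-neutral up-probability p* = (R−d)/(u−d) = (1.02−0.68)/(1.19−0.68) = 0.6667; the claim prices as the p*-weighted sum of path payoffs discounted by R^6.
Enumerate all 2^6 = 64 price paths (U = up ×1.19, D = down ×0.68); each path with k up-moves has probability p*^k·(1−p*)^(6−k).
DDDDDD: Ā=49.4684, payoff=61.8216, prob=0.001372
UDDDDD: Ā=86.5697, payoff=24.7203, prob=0.002743
DUDDDD: Ā=73.3947, payoff=37.8953, prob=0.002743
UUDDDD: Ā=128.4408, payoff=0.0000, prob=0.005487
DDUDDD: Ā=64.4357, payoff=46.8543, prob=0.002743
UDUDDD: Ā=112.7625, payoff=0.0000, prob=0.005487
DUUDDD: Ā=99.5875, payoff=11.7025, prob=0.005487
UUUDDD: Ā=174.2782, payoff=0.0000, prob=0.010974
DDDUDD: Ā=58.3436, payoff=52.9464, prob=0.002743
UDDUDD: Ā=102.1013, payoff=9.1887, prob=0.005487
DUDUDD: Ā=88.9263, payoff=22.3637, prob=0.005487
UUDUDD: Ā=155.6211, payoff=0.0000, prob=0.010974
DDUUDD: Ā=79.9673, payoff=31.3227, prob=0.005487
UDUUDD: Ā=139.9428, payoff=0.0000, prob=0.010974
DUUUDD: Ā=126.7678, payoff=0.0000, prob=0.010974
UUUUDD: Ā=221.8437, payoff=0.0000, prob=0.021948
DDDDUD: Ā=54.2010, payoff=57.0890, prob=0.002743
UDDDUD: Ā=94.8517, payoff=16.4383, prob=0.005487
DUDDUD: Ā=81.6767, payoff=29.6133, prob=0.005487
UUDDUD: Ā=142.9342, payoff=0.0000, prob=0.010974
DDUDUD: Ā=72.7177, payoff=38.5723, prob=0.005487
UDUDUD: Ā=127.2560, payoff=0.0000, prob=0.010974
DUUDUD: Ā=114.0810, payoff=0.0000, prob=0.010974
UUUDUD: Ā=199.6417, payoff=0.0000, prob=0.021948
DDDUUD: Ā=66.6256, payoff=44.6644, prob=0.005487
UDDUUD: Ā=116.5948, payoff=0.0000, prob=0.010974
DUDUUD: Ā=103.4198, payoff=7.8702, prob=0.010974
UUDUUD: Ā=180.9846, payoff=0.0000, prob=0.021948
DDUUUD: Ā=94.4608, payoff=16.8292, prob=0.010974
UDUUUD: Ā=165.3064, payoff=0.0000, prob=0.021948
DUUUUD: Ā=152.1314, payoff=0.0000, prob=0.021948
UUUUUD: Ā=266.2299, payoff=0.0000, prob=0.043896
DDDDDU: Ā=51.3840, payoff=59.9060, prob=0.002743
UDDDDU: Ā=89.9220, payoff=21.3680, prob=0.005487
DUDDDU: Ā=76.7470, payoff=34.5430, prob=0.005487
UUDDDU: Ā=134.3072, payoff=0.0000, prob=0.010974
DDUDDU: Ā=67.7880, payoff=43.5020, prob=0.005487
UDUDDU: Ā=118.6289, payoff=0.0000, prob=0.010974
DUUDDU: Ā=105.4539, payoff=5.8361, prob=0.010974
UUUDDU: Ā=184.5444, payoff=0.0000, prob=0.021948
DDDUDU: Ā=61.6958, payoff=49.5942, prob=0.005487
UDDUDU: Ā=107.9677, payoff=3.3223, prob=0.010974
DUDUDU: Ā=94.7927, payoff=16.4973, prob=0.010974
UUDUDU: Ā=165.8873, payoff=0.0000, prob=0.021948
DDUUDU: Ā=85.8337, payoff=25.4563, prob=0.010974
UDUUDU: Ā=150.2090, payoff=0.0000, prob=0.021948
DUUUDU: Ā=137.0340, payoff=0.0000, prob=0.021948
UUUUDU: Ā=239.8095, payoff=0.0000, prob=0.043896
DDDDUU: Ā=57.5532, payoff=53.7368, prob=0.005487
UDDDUU: Ā=100.7181, payoff=10.5719, prob=0.010974
DUDDUU: Ā=87.5431, payoff=23.7469, prob=0.010974
UUDDUU: Ā=153.2004, payoff=0.0000, prob=0.021948
DDUDUU: Ā=78.5841, payoff=32.7059, prob=0.010974
UDUDUU: Ā=137.5222, payoff=0.0000, prob=0.021948
DUUDUU: Ā=124.3472, payoff=0.0000, prob=0.021948
UUUDUU: Ā=217.6076, payoff=0.0000, prob=0.043896
DDDUUU: Ā=72.4920, payoff=38.7980, prob=0.010974
UDDUUU: Ā=126.8610, payoff=0.0000, prob=0.021948
DUDUUU: Ā=113.6860, payoff=0.0000, prob=0.021948
UUDUUU: Ā=198.9504, payoff=0.0000, prob=0.043896
DDUUUU: Ā=104.7270, payoff=6.5630, prob=0.021948
UDUUUU: Ā=183.2722, payoff=0.0000, prob=0.043896
DUUUUU: Ā=170.0972, payoff=0.0000, prob=0.043896
UUUUUU: Ā=297.6701, payoff=0.0000, prob=0.087791
Price = Σ prob·payoff / R^6 = 5.219705 / 1.126162 = 4.6349

price = 4.6349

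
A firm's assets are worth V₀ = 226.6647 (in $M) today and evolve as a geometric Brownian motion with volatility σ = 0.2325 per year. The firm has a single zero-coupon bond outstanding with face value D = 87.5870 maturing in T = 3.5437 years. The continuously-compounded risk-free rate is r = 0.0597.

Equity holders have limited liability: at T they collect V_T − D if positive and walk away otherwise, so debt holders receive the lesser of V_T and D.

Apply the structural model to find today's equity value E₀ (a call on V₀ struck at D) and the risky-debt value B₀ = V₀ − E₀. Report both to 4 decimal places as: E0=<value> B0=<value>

Equity is a call on the firm's assets struck at D = 87.5870:
d₁ = [ln(V₀/D) + (r + σ²/2)T] / (σ√T)
   = [ln(226.6647/87.5870) + (0.0597 + 0.5·0.2325²)·3.5437] / (0.2325·√3.5437)
   = [0.950839 + 0.307338] / 0.437675 = 2.874687
d₂ = d₁ − σ√T = 2.874687 − 0.437675 = 2.437012
N(d₁) = 0.997978,  N(d₂) = 0.992595,  e^(−rT) = 0.809322
E₀ = V₀·N(d₁) − D·e^(−rT)·N(d₂)
   = 226.6647·0.997978 − 87.5870·0.809322·0.992595 = 155.845181
B₀ = V₀ − E₀ = 226.6647 − 155.845181 = 70.819519

E0=155.8452 B0=70.8195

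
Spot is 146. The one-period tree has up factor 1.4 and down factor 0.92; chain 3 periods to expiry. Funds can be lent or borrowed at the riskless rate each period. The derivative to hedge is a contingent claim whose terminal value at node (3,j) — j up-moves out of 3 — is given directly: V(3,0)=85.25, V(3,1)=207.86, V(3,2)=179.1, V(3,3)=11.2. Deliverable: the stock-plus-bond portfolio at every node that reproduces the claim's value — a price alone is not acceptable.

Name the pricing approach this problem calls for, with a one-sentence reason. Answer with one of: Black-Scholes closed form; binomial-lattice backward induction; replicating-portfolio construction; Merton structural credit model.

framework: replicating-portfolio construction

Key observation: what is demanded is not a single number but the (Δ, B) position at each node of the 1.4/0.92 tree starting at 146; constructing those positions is the replicating-portfolio method.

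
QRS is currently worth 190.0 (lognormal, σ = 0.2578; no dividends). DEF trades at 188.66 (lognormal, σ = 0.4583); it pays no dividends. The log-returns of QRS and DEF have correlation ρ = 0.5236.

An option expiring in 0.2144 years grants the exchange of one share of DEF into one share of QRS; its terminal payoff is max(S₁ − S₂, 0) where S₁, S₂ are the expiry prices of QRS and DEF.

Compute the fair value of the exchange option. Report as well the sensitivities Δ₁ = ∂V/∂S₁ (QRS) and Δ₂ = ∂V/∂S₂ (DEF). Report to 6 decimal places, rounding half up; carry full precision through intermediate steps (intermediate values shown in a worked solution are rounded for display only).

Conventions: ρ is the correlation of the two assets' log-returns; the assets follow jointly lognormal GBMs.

exchange price = 14.331685
Δ1 = 0.551558
Δ2 = -0.479510

σ_eff = √(σ₁² + σ₂² − 2ρσ₁σ₂) = √(0.2578² + 0.4583² − 2·0.5236·0.2578·0.4583) = 0.390862
d₁ = (ln(S₁/S₂) + (q₂ − q₁ + σ_eff²/2)T) / (σ_eff√T) = (ln(190.0/188.66) + (0.0 − 0.0 + 0.076387)·0.2144) / 0.180982 = 0.129598
d₂ = d₁ − σ_eff√T = 0.129598 − 0.180982 = -0.051384
N(d₁) = 0.551558,  N(d₂) = 0.479510
V = S₁·e^{−q₁T}·N(d₁) − S₂·e^{−q₂T}·N(d₂) = 104.795962 − 90.464277 = 14.331685
Key observation: pricing in DEF-units makes this a unit-strike call on the ratio S₁/S₂ — the risk-free rate cancels and cannot affect the value.
Δ₁ = e^{−q₁T}·N(d₁) = 0.551558;  Δ₂ = −e^{−q₂T}·N(d₂) = -0.479510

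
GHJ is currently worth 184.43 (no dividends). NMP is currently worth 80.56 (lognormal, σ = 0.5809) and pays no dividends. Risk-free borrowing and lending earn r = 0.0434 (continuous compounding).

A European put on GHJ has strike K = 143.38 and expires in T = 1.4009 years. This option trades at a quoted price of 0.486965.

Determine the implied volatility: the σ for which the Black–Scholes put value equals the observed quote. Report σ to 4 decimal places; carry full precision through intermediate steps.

At σ = 0.1529 the Black–Scholes value reproduces the quote:
σ√T = 0.1529·√1.4009 = 0.180972
d₁ = (ln(S/K) + (r+σ²/2)T) / (σ√T) = (ln(184.43/143.38) + (0.0434+0.1529²/2)·1.4009) / 0.180972 = (0.251772 + 0.077174) / 0.180972 = 1.817664
d₂ = d₁ − σ√T = 1.817664 − 0.180972 = 1.636692
e^{−rT} = 0.941012
N(−d₁) = 0.034558,  N(−d₂) = 0.050847
V = K·e^{−rT}·N(−d₂) − S·N(−d₁) = 6.860454 − 6.373489 = 0.486965 (the quoted price), and the Black–Scholes price is strictly increasing in σ, so σ is unique

sigma = 0.1529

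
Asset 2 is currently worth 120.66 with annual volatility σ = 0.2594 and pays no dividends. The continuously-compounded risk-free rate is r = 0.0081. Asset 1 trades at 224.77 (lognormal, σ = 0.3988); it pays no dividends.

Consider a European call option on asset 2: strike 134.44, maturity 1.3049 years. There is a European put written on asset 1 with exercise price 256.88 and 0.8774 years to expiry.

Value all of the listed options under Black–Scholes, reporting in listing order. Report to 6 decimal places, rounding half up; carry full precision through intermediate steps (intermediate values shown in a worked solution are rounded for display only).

price(asset 2 call K=134.44) = 9.552763
price(asset 1 put K=256.88) = 52.682322

[asset 2 call K=134.44]
σ√T = 0.2594·√1.3049 = 0.296318
d₁ = (ln(S/K) + (r+σ²/2)T) / (σ√T) = (ln(120.66/134.44) + (0.0081+0.2594²/2)·1.3049) / 0.296318 = (-0.108141 + 0.054472) / 0.296318 = -0.181121
d₂ = d₁ − σ√T = -0.181121 − 0.296318 = -0.477439
e^{−rT} = 0.989486
N(d₁) = 0.428136,  N(d₂) = 0.316525
price = S·N(d₁) − K·e^{−rT}·N(d₂) = 51.658947 − 42.106184 = 9.552763
[asset 1 put K=256.88]
σ√T = 0.3988·√0.8774 = 0.373554
d₁ = (ln(S/K) + (r+σ²/2)T) / (σ√T) = (ln(224.77/256.88) + (0.0081+0.3988²/2)·0.8774) / 0.373554 = (-0.133531 + 0.076878) / 0.373554 = -0.151659
d₂ = d₁ − σ√T = -0.151659 − 0.373554 = -0.525214
e^{−rT} = 0.992918
N(−d₁) = 0.560272,  N(−d₂) = 0.700283
price = K·e^{−rT}·N(−d₂) − S·N(−d₁) = 178.614688 − 125.932366 = 52.682322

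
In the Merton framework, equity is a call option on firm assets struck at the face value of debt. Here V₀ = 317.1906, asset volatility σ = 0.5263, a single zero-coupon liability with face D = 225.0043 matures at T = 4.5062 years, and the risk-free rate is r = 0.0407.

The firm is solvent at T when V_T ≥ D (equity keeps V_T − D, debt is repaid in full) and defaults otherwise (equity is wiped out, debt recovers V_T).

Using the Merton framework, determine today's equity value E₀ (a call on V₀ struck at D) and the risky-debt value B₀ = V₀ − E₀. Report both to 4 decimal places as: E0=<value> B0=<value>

Equity is a call on the firm's assets struck at D = 225.0043:
d₁ = [ln(V₀/D) + (r + σ²/2)T] / (σ√T)
   = [ln(317.1906/225.0043) + (0.0407 + 0.5·0.5263²)·4.5062] / (0.5263·√4.5062)
   = [0.343383 + 0.807492] / 1.117220 = 1.030125
d₂ = d₁ − σ√T = 1.030125 − 1.117220 = -0.087095
N(d₁) = 0.848524,  N(d₂) = 0.465298,  e^(−rT) = 0.832433
E₀ = V₀·N(d₁) − D·e^(−rT)·N(d₂)
   = 317.1906·0.848524 − 225.0043·0.832433·0.465298 = 181.993123
B₀ = V₀ − E₀ = 317.1906 − 181.993123 = 135.197477

E0=181.9931 B0=135.1975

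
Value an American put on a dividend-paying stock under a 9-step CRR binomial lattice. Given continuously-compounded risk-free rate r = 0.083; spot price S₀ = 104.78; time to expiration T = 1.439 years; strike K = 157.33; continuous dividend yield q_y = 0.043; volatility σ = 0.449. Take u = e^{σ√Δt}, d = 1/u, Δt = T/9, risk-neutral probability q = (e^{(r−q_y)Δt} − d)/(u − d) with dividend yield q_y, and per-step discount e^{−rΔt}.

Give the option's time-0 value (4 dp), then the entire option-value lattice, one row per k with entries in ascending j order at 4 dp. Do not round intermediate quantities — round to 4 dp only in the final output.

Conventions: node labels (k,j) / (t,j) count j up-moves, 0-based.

Δt=0.15989, u=1.19666, d=0.83566, q=0.47301, disc=e^(-rΔt)=0.98682
k=9 terminal: V=max(K-S,0) → 136.5077 127.5124 114.6310 96.1849 69.7699 31.9436 0.0000 0.0000 0.0000 0.0000
k=8: j=0 S=24.9173 intr=132.4127 cont=130.5093 V=132.4127[EX]; j=1 S=35.6817 intr=121.6483 cont=119.8187 V=121.6483[EX]; j=2 S=51.0963 intr=106.2337 cont=104.5097 V=106.2337[EX]; j=3 S=73.1702 intr=84.1598 cont=82.5871 V=84.1598[EX]; j=4 S=104.7800 intr=52.5500 cont=51.1938 V=52.5500[EX]; j=5 S=150.0454 intr=7.2846 cont=16.6121 V=16.6121[hold]; j=6 S=214.8658 intr=0.0000 cont=0.0000 V=0.0000[hold]; j=7 S=307.6887 intr=0.0000 cont=0.0000 V=0.0000[hold]; j=8 S=440.6117 intr=0.0000 cont=0.0000 V=0.0000[hold]
k=7: j=0 S=29.8176 intr=127.5124 cont=125.6426 V=127.5124[EX]; j=1 S=42.6990 intr=114.6310 cont=112.8495 V=114.6310[EX]; j=2 S=61.1451 intr=96.1849 cont=94.5297 V=96.1849[EX]; j=3 S=87.5601 intr=69.7699 cont=68.2957 V=69.7699[EX]; j=4 S=125.3864 intr=31.9436 cont=35.0824 V=35.0824[hold]; j=5 S=179.5540 intr=0.0000 cont=8.6390 V=8.6390[hold]; j=6 S=257.1221 intr=0.0000 cont=0.0000 V=0.0000[hold]; j=7 S=368.2000 intr=0.0000 cont=0.0000 V=0.0000[hold]
k=6: j=0 S=35.6817 intr=121.6483 cont=119.8187 V=121.6483[EX]; j=1 S=51.0963 intr=106.2337 cont=104.5097 V=106.2337[EX]; j=2 S=73.1702 intr=84.1598 cont=82.5871 V=84.1598[EX]; j=3 S=104.7800 intr=52.5500 cont=52.6589 V=52.6589[hold]; j=4 S=150.0454 intr=7.2846 cont=22.2768 V=22.2768[hold]; j=5 S=214.8658 intr=0.0000 cont=4.4927 V=4.4927[hold]; j=6 S=307.6887 intr=0.0000 cont=0.0000 V=0.0000[hold]
k=5: j=0 S=42.6990 intr=114.6310 cont=112.8495 V=114.6310[EX]; j=1 S=61.1451 intr=96.1849 cont=94.5297 V=96.1849[EX]; j=2 S=87.5601 intr=69.7699 cont=68.3466 V=69.7699[EX]; j=3 S=125.3864 intr=31.9436 cont=37.7832 V=37.7832[hold]; j=4 S=179.5540 intr=0.0000 cont=13.6820 V=13.6820[hold]; j=5 S=257.1221 intr=0.0000 cont=2.3364 V=2.3364[hold]
k=4: j=0 S=51.0963 intr=106.2337 cont=104.5097 V=106.2337[EX]; j=1 S=73.1702 intr=84.1598 cont=82.5871 V=84.1598[EX]; j=2 S=104.7800 intr=52.5500 cont=53.9196 V=53.9196[hold]; j=3 S=150.0454 intr=7.2846 cont=26.0353 V=26.0353[hold]; j=4 S=214.8658 intr=0.0000 cont=8.2058 V=8.2058[hold]
k=3: j=0 S=61.1451 intr=96.1849 cont=94.5297 V=96.1849[EX]; j=1 S=87.5601 intr=69.7699 cont=68.9350 V=69.7699[EX]; j=2 S=125.3864 intr=31.9436 cont=40.1931 V=40.1931[hold]; j=3 S=179.5540 intr=0.0000 cont=17.3698 V=17.3698[hold]
k=2: j=0 S=73.1702 intr=84.1598 cont=82.5871 V=84.1598[EX]; j=1 S=104.7800 intr=52.5500 cont=55.0445 V=55.0445[hold]; j=2 S=150.0454 intr=7.2846 cont=29.0099 V=29.0099[hold]
k=1: j=0 S=87.5601 intr=69.7699 cont=69.4601 V=69.7699[EX]; j=1 S=125.3864 intr=31.9436 cont=42.1666 V=42.1666[hold]
k=0: j=0 S=104.7800 intr=52.5500 cont=55.9657 V=55.9657[hold]

price = 55.9657
tree:
55.9657
69.7699 42.1666
84.1598 55.0445 29.0099
96.1849 69.7699 40.1931 17.3698
106.2337 84.1598 53.9196 26.0353 8.2058
114.6310 96.1849 69.7699 37.7832 13.6820 2.3364
121.6483 106.2337 84.1598 52.6589 22.2768 4.4927 0.0000
127.5124 114.6310 96.1849 69.7699 35.0824 8.6390 0.0000 0.0000
132.4127 121.6483 106.2337 84.1598 52.5500 16.6121 0.0000 0.0000 0.0000
136.5077 127.5124 114.6310 96.1849 69.7699 31.9436 0.0000 0.0000 0.0000 0.0000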